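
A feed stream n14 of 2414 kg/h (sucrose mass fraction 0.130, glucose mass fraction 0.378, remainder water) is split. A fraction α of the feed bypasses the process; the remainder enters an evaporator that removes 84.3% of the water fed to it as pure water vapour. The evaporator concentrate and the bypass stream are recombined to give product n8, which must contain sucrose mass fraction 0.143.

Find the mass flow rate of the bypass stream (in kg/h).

All 2414×0.130 = 313.82 kg/h of sucrose reaches n8, so n8 = 313.82/0.143 = 2194.5 kg/h and vapour = 219.45 kg/h.
The evaporator receives (1−α)·2414 of feed at 0.492 water and removes 0.843 of that water:
0.843×0.492×(1−α)×2414 = 219.45
(1−α) = 219.45/1001.2 = 0.2192;  α = 0.7808.
Bypass flow = 0.7808×2414 = 1884.9 kg/h.

1885 kg/h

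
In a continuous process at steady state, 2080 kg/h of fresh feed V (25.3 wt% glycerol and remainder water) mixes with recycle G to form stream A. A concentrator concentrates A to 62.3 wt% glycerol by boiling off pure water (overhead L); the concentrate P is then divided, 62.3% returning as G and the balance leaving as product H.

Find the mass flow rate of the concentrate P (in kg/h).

2241 kg/h

Overall glycerol balance (none leaves overhead): glycerol in fresh feed = glycerol in product, i.e. 2080×0.253 = (1−0.623)·P·0.623.
P = 526.24/(0.623×0.377) = 2240.5 kg/h.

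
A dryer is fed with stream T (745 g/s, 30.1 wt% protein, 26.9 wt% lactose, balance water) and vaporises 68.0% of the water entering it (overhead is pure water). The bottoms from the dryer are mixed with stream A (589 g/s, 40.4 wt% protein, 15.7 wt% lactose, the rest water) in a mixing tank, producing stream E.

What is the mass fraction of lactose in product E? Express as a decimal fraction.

Vapour removed = 0.680×0.430×745 = 217.84 g/s; concentrate = 527.16 g/s.
lactose reaching the mixer = 200.41 (from concentrate) + 589×0.157 = 292.88 g/s.
Product flow = 527.16 + 589 = 1116.2 g/s; lactose fraction = 0.262.

0.262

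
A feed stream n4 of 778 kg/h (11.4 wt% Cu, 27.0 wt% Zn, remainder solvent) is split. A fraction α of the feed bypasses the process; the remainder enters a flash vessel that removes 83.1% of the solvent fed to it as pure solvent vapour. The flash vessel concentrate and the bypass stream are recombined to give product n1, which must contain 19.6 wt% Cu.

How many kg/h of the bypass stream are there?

142.1 kg/h

All 778×0.114 = 88.692 kg/h of Cu reaches n1, so n1 = 88.692/0.196 = 452.51 kg/h and vapour = 325.49 kg/h.
The evaporator receives (1−α)·778 of feed at 0.616 solvent and removes 0.831 of that solvent:
0.831×0.616×(1−α)×778 = 325.49
(1−α) = 325.49/398.26 = 0.8173;  α = 0.1827.
Bypass flow = 0.1827×778 = 142.15 kg/h.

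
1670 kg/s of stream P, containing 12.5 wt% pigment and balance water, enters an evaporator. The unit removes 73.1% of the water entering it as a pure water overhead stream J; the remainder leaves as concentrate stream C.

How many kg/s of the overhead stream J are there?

1068 kg/s

water entering = 1670×0.875 = 1461.2 kg/s; overhead removed = 0.731×1461.2 = 1068.2 kg/s.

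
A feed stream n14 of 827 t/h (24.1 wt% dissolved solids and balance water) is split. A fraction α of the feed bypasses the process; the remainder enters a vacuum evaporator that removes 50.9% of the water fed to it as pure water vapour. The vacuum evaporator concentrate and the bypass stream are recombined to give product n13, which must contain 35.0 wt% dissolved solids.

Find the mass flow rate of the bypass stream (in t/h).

All 827×0.241 = 199.31 t/h of dissolved solids reaches n13, so n13 = 199.31/0.350 = 569.45 t/h and vapour = 257.55 t/h.
The evaporator receives (1−α)·827 of feed at 0.759 water and removes 0.509 of that water:
0.509×0.759×(1−α)×827 = 257.55
(1−α) = 257.55/319.5 = 0.8061;  α = 0.1939.
Bypass flow = 0.1939×827 = 160.34 t/h.

160.3 t/h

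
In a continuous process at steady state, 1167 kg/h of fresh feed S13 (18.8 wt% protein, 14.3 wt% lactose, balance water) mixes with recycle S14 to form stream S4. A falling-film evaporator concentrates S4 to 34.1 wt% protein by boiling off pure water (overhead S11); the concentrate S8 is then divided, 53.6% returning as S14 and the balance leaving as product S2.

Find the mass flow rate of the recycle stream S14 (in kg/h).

Overall protein balance (none leaves overhead): protein in fresh feed = protein in product, i.e. 1167×0.188 = (1−0.536)·S8·0.341.
S8 = 219.4/(0.341×0.464) = 1386.6 kg/h.
Recycle S14 = 0.536×1386.6 = 743.23 kg/h.

743.2 kg/h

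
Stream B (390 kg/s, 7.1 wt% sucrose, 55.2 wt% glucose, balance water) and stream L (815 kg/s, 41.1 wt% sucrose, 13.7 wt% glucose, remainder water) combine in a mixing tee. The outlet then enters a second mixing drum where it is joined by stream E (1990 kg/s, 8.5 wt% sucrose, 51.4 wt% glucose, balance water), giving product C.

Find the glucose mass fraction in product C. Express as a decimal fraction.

Overall, product flow = 3195 kg/s.
glucose in = 390×0.552 + 815×0.137 + 1990×0.514 = 1349.8 kg/s.
glucose fraction in C = 0.422.

0.422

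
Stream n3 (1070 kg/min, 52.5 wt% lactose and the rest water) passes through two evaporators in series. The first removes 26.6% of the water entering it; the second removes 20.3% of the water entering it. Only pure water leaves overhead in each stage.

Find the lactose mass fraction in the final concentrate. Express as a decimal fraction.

0.6539

water in feed = 1070×0.475 = 508.25 kg/min.
After stage 1: water left = (1−0.266)×508.25 = 373.06; stream total = 934.81 kg/min.
After stage 2: water left = (1−0.203)×373.06 = 297.33; final concentrate = 859.08 kg/min.
lactose fraction = 561.75/859.08 = 0.6539.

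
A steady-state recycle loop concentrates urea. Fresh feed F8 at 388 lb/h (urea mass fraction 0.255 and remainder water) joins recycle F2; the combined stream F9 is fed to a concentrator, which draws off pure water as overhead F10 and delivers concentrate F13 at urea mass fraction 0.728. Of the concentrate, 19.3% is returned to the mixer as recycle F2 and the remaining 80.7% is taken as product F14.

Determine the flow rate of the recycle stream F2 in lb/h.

Overall urea balance (none leaves overhead): urea in fresh feed = urea in product, i.e. 388×0.255 = (1−0.193)·F13·0.728.
F13 = 98.94/(0.728×0.807) = 168.41 lb/h.
Recycle F2 = 0.193×168.41 = 32.503 lb/h.

32.5 lb/h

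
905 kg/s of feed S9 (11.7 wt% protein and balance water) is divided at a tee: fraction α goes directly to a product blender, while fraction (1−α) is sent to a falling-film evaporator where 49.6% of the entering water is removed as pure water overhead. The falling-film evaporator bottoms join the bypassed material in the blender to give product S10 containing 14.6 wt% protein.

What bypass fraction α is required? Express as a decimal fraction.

All 905×0.117 = 105.89 kg/s of protein reaches S10, so S10 = 105.89/0.146 = 725.24 kg/s and vapour = 179.76 kg/s.
The evaporator receives (1−α)·905 of feed at 0.883 water and removes 0.496 of that water:
0.496×0.883×(1−α)×905 = 179.76
(1−α) = 179.76/396.36 = 0.4535;  α = 0.5465.

0.546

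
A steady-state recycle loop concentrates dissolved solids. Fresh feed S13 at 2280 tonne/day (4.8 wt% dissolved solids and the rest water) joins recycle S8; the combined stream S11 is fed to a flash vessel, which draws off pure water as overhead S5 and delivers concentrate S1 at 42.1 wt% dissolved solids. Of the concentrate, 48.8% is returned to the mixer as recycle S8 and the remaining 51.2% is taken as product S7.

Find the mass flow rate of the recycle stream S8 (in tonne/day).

Overall dissolved solids balance (none leaves overhead): dissolved solids in fresh feed = dissolved solids in product, i.e. 2280×0.048 = (1−0.488)·S1·0.421.
S1 = 109.44/(0.421×0.512) = 507.72 tonne/day.
Recycle S8 = 0.488×507.72 = 247.77 tonne/day.

247.8 tonne/day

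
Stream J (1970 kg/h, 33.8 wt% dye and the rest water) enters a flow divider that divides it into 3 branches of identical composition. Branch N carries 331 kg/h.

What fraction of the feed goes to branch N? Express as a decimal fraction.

0.168

Fraction to N = 331/1970 = 0.1680.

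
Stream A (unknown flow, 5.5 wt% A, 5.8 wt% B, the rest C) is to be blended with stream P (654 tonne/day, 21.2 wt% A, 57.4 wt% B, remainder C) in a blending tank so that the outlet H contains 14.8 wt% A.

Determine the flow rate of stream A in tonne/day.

Let A be the unknown flow. Total out = 654 + A.
A balance: 138.65 + 0.055·A = 0.148·(654 + A)
(0.055 − 0.148)·A = 0.148×654 − 138.65 = -41.856
A = -41.856 / -0.093 = 450.06 tonne/day

450.1 tonne/day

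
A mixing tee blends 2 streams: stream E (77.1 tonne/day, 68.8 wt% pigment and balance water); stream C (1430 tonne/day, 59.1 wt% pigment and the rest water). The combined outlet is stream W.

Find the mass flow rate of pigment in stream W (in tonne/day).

898.2 tonne/day

pigment out = pigment in = 77.1×0.688 + 1430×0.591 = 898.17 tonne/day.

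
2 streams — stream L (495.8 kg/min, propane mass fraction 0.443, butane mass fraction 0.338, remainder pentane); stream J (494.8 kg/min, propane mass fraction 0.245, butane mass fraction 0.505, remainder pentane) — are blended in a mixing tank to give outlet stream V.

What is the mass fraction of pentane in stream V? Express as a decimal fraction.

0.234

Total flow out = 495.8 + 494.8 = 990.6 kg/min.
pentane in = 495.8×0.219 + 494.8×0.250 = 232.28 kg/min.
pentane mass fraction in V = 232.28/990.6 = 0.234.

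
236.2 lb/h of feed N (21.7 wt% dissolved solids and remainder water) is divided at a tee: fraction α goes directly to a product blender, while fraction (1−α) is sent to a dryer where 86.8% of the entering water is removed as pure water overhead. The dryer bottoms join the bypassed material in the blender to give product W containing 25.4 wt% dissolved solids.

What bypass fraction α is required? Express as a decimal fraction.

0.786

All 236.2×0.217 = 51.255 lb/h of dissolved solids reaches W, so W = 51.255/0.254 = 201.79 lb/h and vapour = 34.407 lb/h.
The evaporator receives (1−α)·236.2 of feed at 0.783 water and removes 0.868 of that water:
0.868×0.783×(1−α)×236.2 = 34.407
(1−α) = 34.407/160.53 = 0.2143;  α = 0.7857.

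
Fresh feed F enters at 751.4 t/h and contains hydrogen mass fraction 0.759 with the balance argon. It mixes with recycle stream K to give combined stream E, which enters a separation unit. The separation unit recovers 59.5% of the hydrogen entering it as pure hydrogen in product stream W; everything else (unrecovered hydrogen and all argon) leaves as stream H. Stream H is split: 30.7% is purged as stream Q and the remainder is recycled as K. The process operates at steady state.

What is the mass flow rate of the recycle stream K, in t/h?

argon enters only via F and leaves only via the purge: 751.4×0.241 = 0.307×(argon in H), and the separation unit passes all argon, so argon in E = argon in H = 589.86 t/h.
hydrogen in E: m_A = 751.4×0.759 + (1−0.307)·(1−0.595)·m_A, so m_A = 570.31/0.7193 = 792.83 t/h.
H = (1−0.595)×792.83 + 589.86 = 910.96 t/h.
Recycle K = (1−0.307)×910.96 = 631.29 t/h.

631.3 t/h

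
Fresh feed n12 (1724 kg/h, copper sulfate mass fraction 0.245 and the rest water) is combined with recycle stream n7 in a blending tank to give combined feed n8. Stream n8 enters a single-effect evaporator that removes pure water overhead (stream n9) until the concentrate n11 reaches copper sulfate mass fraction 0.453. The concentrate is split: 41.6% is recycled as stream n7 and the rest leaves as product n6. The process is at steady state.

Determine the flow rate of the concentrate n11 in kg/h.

Overall copper sulfate balance (none leaves overhead): copper sulfate in fresh feed = copper sulfate in product, i.e. 1724×0.245 = (1−0.416)·n11·0.453.
n11 = 422.38/(0.453×0.584) = 1596.6 kg/h.

1597 kg/h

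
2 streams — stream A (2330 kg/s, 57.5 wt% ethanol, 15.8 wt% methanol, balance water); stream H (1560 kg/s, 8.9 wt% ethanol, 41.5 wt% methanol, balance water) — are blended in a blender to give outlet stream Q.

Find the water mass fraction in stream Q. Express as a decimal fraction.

Total flow out = 2330 + 1560 = 3890 kg/s.
water in = 2330×0.267 + 1560×0.496 = 1395.9 kg/s.
water mass fraction in Q = 1395.9/3890 = 0.3588.

0.3588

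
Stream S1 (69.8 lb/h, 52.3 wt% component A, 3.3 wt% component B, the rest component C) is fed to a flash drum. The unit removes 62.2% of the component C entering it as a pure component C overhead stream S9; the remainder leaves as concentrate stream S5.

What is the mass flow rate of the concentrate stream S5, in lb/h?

component C entering = 69.8×0.444 = 30.991 lb/h; overhead removed = 0.622×30.991 = 19.277 lb/h.
Concentrate = 69.8 − 19.277 = 50.523 lb/h.

50.52 lb/h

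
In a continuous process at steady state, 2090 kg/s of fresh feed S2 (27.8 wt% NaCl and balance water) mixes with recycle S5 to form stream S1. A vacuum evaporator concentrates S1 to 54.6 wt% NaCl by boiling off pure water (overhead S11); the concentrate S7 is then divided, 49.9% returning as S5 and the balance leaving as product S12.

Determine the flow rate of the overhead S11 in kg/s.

1026 kg/s

Overall NaCl balance (none leaves overhead): NaCl in fresh feed = NaCl in product, i.e. 2090×0.278 = (1−0.499)·S7·0.546.
S7 = 581.02/(0.546×0.501) = 2124 kg/s.
Recycle S5 = 0.499×2124 = 1059.9 kg/s.
Combined feed S1 = 2090 + 1059.9 = 3149.9 kg/s.
Overhead S11 = S1 − S7 = 3149.9 − 2124 = 1025.9 kg/s.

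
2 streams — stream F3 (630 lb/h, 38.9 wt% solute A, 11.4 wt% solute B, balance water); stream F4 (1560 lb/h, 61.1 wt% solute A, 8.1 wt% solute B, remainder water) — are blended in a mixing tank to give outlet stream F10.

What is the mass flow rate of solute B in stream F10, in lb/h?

solute B out = solute B in = 630×0.114 + 1560×0.081 = 198.18 lb/h.

198.2 lb/h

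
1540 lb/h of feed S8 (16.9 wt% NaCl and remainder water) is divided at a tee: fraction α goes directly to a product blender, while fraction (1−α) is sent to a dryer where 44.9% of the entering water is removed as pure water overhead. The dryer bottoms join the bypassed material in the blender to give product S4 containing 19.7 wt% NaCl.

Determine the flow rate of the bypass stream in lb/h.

All 1540×0.169 = 260.26 lb/h of NaCl reaches S4, so S4 = 260.26/0.197 = 1321.1 lb/h and vapour = 218.88 lb/h.
The evaporator receives (1−α)·1540 of feed at 0.831 water and removes 0.449 of that water:
0.449×0.831×(1−α)×1540 = 218.88
(1−α) = 218.88/574.6 = 0.3809;  α = 0.6191.
Bypass flow = 0.6191×1540 = 953.37 lb/h.

953.4 lb/h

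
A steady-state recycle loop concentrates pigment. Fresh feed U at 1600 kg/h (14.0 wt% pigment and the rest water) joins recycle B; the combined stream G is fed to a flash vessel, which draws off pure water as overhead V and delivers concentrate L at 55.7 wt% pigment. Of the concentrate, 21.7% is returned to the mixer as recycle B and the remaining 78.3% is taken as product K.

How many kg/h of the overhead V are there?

Overall pigment balance (none leaves overhead): pigment in fresh feed = pigment in product, i.e. 1600×0.140 = (1−0.217)·L·0.557.
L = 224/(0.557×0.783) = 513.61 kg/h.
Recycle B = 0.217×513.61 = 111.45 kg/h.
Combined feed G = 1600 + 111.45 = 1711.5 kg/h.
Overhead V = G − L = 1711.5 − 513.61 = 1197.8 kg/h.

1198 kg/h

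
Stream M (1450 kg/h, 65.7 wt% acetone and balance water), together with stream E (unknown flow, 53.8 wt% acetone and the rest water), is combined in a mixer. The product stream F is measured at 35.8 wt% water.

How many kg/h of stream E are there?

Let E be the unknown flow. Total out = 1450 + E.
water balance: 497.35 + 0.462·E = 0.358·(1450 + E)
(0.462 − 0.358)·E = 0.358×1450 − 497.35 = 21.75
E = 21.75 / 0.104 = 209.13 kg/h

209.1 kg/h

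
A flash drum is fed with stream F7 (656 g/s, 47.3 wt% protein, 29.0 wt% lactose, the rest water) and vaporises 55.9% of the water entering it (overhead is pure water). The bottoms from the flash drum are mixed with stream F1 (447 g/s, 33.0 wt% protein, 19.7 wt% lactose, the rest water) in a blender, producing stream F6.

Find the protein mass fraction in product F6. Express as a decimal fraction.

0.451

Vapour removed = 0.559×0.237×656 = 86.909 g/s; concentrate = 569.09 g/s.
protein reaching the mixer = 310.29 (from concentrate) + 447×0.330 = 457.8 g/s.
Product flow = 569.09 + 447 = 1016.1 g/s; protein fraction = 0.451.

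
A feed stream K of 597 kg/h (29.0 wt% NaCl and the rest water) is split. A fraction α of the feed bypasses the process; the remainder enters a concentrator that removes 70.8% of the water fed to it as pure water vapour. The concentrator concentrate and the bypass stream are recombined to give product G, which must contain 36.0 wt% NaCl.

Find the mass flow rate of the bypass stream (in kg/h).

All 597×0.290 = 173.13 kg/h of NaCl reaches G, so G = 173.13/0.360 = 480.92 kg/h and vapour = 116.08 kg/h.
The evaporator receives (1−α)·597 of feed at 0.710 water and removes 0.708 of that water:
0.708×0.710×(1−α)×597 = 116.08
(1−α) = 116.08/300.1 = 0.3868;  α = 0.6132.
Bypass flow = 0.6132×597 = 366.07 kg/h.

366.1 kg/h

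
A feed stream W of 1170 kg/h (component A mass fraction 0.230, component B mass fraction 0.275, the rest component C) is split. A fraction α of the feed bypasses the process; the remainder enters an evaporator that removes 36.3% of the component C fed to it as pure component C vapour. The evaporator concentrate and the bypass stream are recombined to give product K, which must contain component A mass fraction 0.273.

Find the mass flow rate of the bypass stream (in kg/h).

144.4 kg/h

All 1170×0.230 = 269.1 kg/h of component A reaches K, so K = 269.1/0.273 = 985.71 kg/h and vapour = 184.29 kg/h.
The evaporator receives (1−α)·1170 of feed at 0.495 component C and removes 0.363 of that component C:
0.363×0.495×(1−α)×1170 = 184.29
(1−α) = 184.29/210.23 = 0.8766;  α = 0.1234.
Bypass flow = 0.1234×1170 = 144.4 kg/h.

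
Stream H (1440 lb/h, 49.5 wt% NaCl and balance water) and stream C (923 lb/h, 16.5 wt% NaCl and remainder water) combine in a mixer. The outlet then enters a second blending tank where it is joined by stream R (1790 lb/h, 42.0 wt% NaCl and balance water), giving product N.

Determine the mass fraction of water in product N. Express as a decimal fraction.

0.611

Overall, product flow = 4153 lb/h.
water in = 1440×0.505 + 923×0.835 + 1790×0.580 = 2536.1 lb/h.
water fraction in N = 0.611.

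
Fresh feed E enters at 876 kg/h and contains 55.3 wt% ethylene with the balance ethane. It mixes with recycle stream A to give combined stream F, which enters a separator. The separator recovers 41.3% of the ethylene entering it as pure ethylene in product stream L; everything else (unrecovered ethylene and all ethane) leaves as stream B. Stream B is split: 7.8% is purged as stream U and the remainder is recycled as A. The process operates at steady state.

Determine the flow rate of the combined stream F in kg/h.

6076 kg/h

ethane enters only via E and leaves only via the purge: 876×0.447 = 0.078×(ethane in B), and the separator passes all ethane, so ethane in F = ethane in B = 5020.2 kg/h.
ethylene in F: m_A = 876×0.553 + (1−0.078)·(1−0.413)·m_A, so m_A = 484.43/0.4588 = 1055.9 kg/h.
F = 1055.9 + 5020.2 = 6076 kg/h.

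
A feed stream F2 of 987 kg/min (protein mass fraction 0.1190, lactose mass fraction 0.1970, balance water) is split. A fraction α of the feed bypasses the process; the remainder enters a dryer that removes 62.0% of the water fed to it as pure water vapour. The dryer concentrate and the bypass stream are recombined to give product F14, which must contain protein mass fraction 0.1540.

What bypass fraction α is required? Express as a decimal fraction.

All 987×0.119 = 117.45 kg/min of protein reaches F14, so F14 = 117.45/0.154 = 762.68 kg/min and vapour = 224.32 kg/min.
The evaporator receives (1−α)·987 of feed at 0.684 water and removes 0.620 of that water:
0.620×0.684×(1−α)×987 = 224.32
(1−α) = 224.32/418.57 = 0.5359;  α = 0.4641.

0.464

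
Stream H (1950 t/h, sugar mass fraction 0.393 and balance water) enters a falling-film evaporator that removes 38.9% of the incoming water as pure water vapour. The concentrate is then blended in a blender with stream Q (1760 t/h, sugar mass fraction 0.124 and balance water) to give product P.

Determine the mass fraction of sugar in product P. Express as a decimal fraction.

0.303

Vapour removed = 0.389×0.607×1950 = 460.44 t/h; concentrate = 1489.6 t/h.
sugar reaching the mixer = 766.35 (from concentrate) + 1760×0.124 = 984.59 t/h.
Product flow = 1489.6 + 1760 = 3249.6 t/h; sugar fraction = 0.303.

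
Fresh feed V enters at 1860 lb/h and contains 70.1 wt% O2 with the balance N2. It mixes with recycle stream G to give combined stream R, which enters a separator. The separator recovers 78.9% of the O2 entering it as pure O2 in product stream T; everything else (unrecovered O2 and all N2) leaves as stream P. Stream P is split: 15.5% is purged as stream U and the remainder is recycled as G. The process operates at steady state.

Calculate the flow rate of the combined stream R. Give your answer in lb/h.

5175 lb/h

N2 enters only via V and leaves only via the purge: 1860×0.299 = 0.155×(N2 in P), and the separator passes all N2, so N2 in R = N2 in P = 3588 lb/h.
O2 in R: m_A = 1860×0.701 + (1−0.155)·(1−0.789)·m_A, so m_A = 1303.9/0.8217 = 1586.8 lb/h.
R = 1586.8 + 3588 = 5174.8 lb/h.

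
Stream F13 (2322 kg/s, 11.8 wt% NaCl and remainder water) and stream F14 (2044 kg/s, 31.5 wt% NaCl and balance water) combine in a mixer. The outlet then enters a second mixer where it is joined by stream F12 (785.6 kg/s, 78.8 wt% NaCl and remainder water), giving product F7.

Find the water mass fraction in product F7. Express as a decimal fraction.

Overall, product flow = 5151.6 kg/s.
water in = 2322×0.882 + 2044×0.685 + 785.6×0.212 = 3614.7 kg/s.
water fraction in F7 = 0.702.

0.702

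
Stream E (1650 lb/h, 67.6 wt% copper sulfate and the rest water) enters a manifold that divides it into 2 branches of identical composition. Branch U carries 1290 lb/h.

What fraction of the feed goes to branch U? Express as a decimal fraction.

Fraction to U = 1290/1650 = 0.7818.

0.782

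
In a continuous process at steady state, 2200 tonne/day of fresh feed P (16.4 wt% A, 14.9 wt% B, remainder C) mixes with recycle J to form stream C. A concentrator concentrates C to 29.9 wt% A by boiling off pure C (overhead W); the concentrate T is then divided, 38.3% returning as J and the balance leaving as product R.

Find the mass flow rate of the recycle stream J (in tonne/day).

749 tonne/day

Overall A balance (none leaves overhead): A in fresh feed = A in product, i.e. 2200×0.164 = (1−0.383)·T·0.299.
T = 360.8/(0.299×0.617) = 1955.7 tonne/day.
Recycle J = 0.383×1955.7 = 749.05 tonne/day.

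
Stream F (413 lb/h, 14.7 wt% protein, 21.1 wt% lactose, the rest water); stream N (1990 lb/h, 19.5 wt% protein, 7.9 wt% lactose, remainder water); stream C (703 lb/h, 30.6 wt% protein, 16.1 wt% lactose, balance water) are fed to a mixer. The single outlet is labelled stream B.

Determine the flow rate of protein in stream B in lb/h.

663.9 lb/h

protein out = protein in = 413×0.147 + 1990×0.195 + 703×0.306 = 663.88 lb/h.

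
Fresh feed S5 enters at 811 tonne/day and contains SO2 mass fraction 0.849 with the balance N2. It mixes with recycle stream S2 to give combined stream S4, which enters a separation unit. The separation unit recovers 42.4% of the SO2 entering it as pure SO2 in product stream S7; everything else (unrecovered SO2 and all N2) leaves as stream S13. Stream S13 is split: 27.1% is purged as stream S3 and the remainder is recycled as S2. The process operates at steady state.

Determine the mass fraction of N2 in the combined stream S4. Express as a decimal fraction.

N2 enters only via S5 and leaves only via the purge: 811×0.151 = 0.271×(N2 in S13), and the separation unit passes all N2, so N2 in S4 = N2 in S13 = 451.89 tonne/day.
SO2 in S4: m_A = 811×0.849 + (1−0.271)·(1−0.424)·m_A, so m_A = 688.54/0.5801 = 1186.9 tonne/day.
S4 = 1186.9 + 451.89 = 1638.8 tonne/day.
N2 fraction in S4 = 451.89/1638.8 = 0.276.

0.276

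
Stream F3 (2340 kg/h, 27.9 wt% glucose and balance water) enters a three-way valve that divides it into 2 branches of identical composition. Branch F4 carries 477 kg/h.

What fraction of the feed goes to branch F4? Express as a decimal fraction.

0.204

Fraction to F4 = 477/2340 = 0.2038.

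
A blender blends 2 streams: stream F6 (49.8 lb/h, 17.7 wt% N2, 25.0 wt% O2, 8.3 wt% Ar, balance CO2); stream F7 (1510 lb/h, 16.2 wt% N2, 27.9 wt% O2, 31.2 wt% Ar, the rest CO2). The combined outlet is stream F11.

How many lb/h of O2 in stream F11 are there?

433.7 lb/h

O2 out = O2 in = 49.8×0.250 + 1510×0.279 = 433.74 lb/h.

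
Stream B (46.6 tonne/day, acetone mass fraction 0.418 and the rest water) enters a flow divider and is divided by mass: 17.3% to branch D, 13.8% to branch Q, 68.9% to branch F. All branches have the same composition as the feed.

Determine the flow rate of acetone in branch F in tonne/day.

13.42 tonne/day

Branch F total = 0.689×46.6 = 32.107 tonne/day.
acetone in F = 0.418×32.107 = 13.421 tonne/day.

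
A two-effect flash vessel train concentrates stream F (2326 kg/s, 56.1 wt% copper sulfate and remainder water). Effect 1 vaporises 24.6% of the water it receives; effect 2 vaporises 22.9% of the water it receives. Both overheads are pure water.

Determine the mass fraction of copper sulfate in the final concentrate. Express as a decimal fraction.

0.687

water in feed = 2326×0.439 = 1021.1 kg/s.
After stage 1: water left = (1−0.246)×1021.1 = 769.92; stream total = 2074.8 kg/s.
After stage 2: water left = (1−0.229)×769.92 = 593.61; final concentrate = 1898.5 kg/s.
copper sulfate fraction = 1304.9/1898.5 = 0.687.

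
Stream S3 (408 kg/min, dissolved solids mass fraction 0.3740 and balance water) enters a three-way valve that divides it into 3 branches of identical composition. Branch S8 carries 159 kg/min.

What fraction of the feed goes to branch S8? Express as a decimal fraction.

0.390

Fraction to S8 = 159/408 = 0.3897.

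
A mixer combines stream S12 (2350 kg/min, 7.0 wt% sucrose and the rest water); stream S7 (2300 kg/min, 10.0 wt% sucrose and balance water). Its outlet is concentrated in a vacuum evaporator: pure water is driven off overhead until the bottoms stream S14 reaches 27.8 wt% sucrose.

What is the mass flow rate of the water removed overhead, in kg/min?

sucrose entering = 2350×0.070 + 2300×0.100 = 394.5 kg/min.
All sucrose reports to S14, so S14 = 394.5/0.278 = 1419.1 kg/min.
Total feed = 4650 kg/min; overhead = 4650 − 1419.1 = 3230.9 kg/min.

3231 kg/min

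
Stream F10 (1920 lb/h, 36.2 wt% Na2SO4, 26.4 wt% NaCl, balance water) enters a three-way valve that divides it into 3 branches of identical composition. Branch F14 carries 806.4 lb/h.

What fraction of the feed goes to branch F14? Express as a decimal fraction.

Fraction to F14 = 806.4/1920 = 0.4200.

0.420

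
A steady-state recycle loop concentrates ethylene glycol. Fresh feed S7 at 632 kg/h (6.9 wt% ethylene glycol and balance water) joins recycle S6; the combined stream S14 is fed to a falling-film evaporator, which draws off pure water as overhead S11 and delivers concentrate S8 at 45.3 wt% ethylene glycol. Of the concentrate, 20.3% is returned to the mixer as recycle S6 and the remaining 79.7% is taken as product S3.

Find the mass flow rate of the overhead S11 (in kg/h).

535.7 kg/h

Overall ethylene glycol balance (none leaves overhead): ethylene glycol in fresh feed = ethylene glycol in product, i.e. 632×0.069 = (1−0.203)·S8·0.453.
S8 = 43.608/(0.453×0.797) = 120.78 kg/h.
Recycle S6 = 0.203×120.78 = 24.519 kg/h.
Combined feed S14 = 632 + 24.519 = 656.52 kg/h.
Overhead S11 = S14 − S8 = 656.52 − 120.78 = 535.74 kg/h.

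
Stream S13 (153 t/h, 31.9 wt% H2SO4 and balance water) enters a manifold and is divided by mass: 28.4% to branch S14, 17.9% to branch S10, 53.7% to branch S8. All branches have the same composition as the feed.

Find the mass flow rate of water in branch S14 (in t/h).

29.59 t/h

Branch S14 total = 0.284×153 = 43.452 t/h.
water in S14 = 0.681×43.452 = 29.591 t/h.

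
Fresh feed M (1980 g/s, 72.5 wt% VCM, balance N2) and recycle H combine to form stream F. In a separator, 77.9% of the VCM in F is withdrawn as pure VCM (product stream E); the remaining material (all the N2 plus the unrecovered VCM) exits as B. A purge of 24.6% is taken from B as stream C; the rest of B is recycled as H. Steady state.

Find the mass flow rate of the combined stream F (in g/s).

N2 enters only via M and leaves only via the purge: 1980×0.275 = 0.246×(N2 in B), and the separator passes all N2, so N2 in F = N2 in B = 2213.4 g/s.
VCM in F: m_A = 1980×0.725 + (1−0.246)·(1−0.779)·m_A, so m_A = 1435.5/0.8334 = 1722.5 g/s.
F = 1722.5 + 2213.4 = 3935.9 g/s.

3936 g/s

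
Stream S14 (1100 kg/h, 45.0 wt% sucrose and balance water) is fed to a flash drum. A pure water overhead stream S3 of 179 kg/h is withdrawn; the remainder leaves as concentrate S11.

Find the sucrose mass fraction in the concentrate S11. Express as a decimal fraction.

sucrose is not removed: 1100×0.450 = 495 kg/h of sucrose enters S11.
Concentrate = 1100 − 179 = 921 kg/h.
Mass fraction = 495/921 = 0.5375.

0.5375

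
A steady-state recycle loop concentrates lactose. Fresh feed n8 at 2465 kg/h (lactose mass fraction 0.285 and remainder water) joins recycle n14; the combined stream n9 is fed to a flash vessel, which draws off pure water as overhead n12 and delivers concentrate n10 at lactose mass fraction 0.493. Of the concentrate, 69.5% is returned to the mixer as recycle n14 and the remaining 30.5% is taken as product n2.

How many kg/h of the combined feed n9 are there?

5712 kg/h

Overall lactose balance (none leaves overhead): lactose in fresh feed = lactose in product, i.e. 2465×0.285 = (1−0.695)·n10·0.493.
n10 = 702.52/(0.493×0.305) = 4672.1 kg/h.
Recycle n14 = 0.695×4672.1 = 3247.1 kg/h.
Combined feed n9 = 2465 + 3247.1 = 5712.1 kg/h.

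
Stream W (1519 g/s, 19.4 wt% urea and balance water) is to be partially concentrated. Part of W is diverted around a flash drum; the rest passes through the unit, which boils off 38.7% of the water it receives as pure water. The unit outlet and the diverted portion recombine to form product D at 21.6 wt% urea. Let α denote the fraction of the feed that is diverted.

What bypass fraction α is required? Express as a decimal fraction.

All 1519×0.194 = 294.69 g/s of urea reaches D, so D = 294.69/0.216 = 1364.3 g/s and vapour = 154.71 g/s.
The evaporator receives (1−α)·1519 of feed at 0.806 water and removes 0.387 of that water:
0.387×0.806×(1−α)×1519 = 154.71
(1−α) = 154.71/473.81 = 0.3265;  α = 0.6735.

0.673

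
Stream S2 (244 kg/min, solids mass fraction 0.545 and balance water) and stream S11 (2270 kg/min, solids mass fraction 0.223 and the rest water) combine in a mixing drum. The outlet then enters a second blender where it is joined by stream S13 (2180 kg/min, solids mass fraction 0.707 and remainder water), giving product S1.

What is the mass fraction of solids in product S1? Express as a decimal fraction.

Overall, product flow = 4694 kg/min.
solids in = 244×0.545 + 2270×0.223 + 2180×0.707 = 2180.4 kg/min.
solids fraction in S1 = 0.465.

0.465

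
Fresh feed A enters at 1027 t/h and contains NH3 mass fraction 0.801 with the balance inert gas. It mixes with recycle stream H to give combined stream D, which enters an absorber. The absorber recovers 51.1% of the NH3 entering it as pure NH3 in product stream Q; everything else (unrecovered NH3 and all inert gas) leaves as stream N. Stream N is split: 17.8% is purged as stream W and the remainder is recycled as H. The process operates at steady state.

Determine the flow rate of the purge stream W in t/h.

inert gas enters only via A and leaves only via the purge: 1027×0.199 = 0.178×(inert gas in N), and the absorber passes all inert gas, so inert gas in D = inert gas in N = 1148.2 t/h.
NH3 in D: m_A = 1027×0.801 + (1−0.178)·(1−0.511)·m_A, so m_A = 822.63/0.5980 = 1375.5 t/h.
N = (1−0.511)×1375.5 + 1148.2 = 1820.8 t/h.
Purge W = 0.178×1820.8 = 324.1 t/h.

324.1 t/h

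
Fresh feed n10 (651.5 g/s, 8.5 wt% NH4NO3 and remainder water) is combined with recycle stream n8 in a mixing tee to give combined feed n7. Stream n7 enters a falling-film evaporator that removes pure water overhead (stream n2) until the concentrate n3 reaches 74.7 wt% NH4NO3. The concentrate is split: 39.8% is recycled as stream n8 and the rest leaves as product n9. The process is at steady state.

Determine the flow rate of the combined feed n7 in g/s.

Overall NH4NO3 balance (none leaves overhead): NH4NO3 in fresh feed = NH4NO3 in product, i.e. 651.5×0.085 = (1−0.398)·n3·0.747.
n3 = 55.378/(0.747×0.602) = 123.14 g/s.
Recycle n8 = 0.398×123.14 = 49.012 g/s.
Combined feed n7 = 651.5 + 49.012 = 700.51 g/s.

700.5 g/s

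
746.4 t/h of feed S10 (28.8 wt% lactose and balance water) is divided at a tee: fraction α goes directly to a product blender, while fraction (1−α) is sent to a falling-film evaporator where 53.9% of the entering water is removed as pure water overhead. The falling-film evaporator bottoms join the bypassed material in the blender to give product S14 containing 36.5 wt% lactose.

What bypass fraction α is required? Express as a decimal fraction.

0.450

All 746.4×0.288 = 214.96 t/h of lactose reaches S14, so S14 = 214.96/0.365 = 588.94 t/h and vapour = 157.46 t/h.
The evaporator receives (1−α)·746.4 of feed at 0.712 water and removes 0.539 of that water:
0.539×0.712×(1−α)×746.4 = 157.46
(1−α) = 157.46/286.44 = 0.5497;  α = 0.4503.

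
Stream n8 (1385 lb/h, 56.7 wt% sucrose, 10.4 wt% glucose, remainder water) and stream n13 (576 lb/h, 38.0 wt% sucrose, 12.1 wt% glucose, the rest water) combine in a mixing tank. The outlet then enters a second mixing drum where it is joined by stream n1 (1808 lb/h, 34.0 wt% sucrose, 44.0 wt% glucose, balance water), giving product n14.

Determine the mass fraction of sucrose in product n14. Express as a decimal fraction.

0.430

Overall, product flow = 3769 lb/h.
sucrose in = 1385×0.567 + 576×0.380 + 1808×0.340 = 1618.9 lb/h.
sucrose fraction in n14 = 0.430.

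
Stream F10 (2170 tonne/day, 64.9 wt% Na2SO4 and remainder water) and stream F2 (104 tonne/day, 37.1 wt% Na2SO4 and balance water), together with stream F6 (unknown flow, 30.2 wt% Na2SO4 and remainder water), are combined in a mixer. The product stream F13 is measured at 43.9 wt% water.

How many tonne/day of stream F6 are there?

Let F6 be the unknown flow. Total out = 2274 + F6.
water balance: 827.09 + 0.698·F6 = 0.439·(2274 + F6)
(0.698 − 0.439)·F6 = 0.439×2274 − 827.09 = 171.2
F6 = 171.2 / 0.259 = 661 tonne/day

661 tonne/day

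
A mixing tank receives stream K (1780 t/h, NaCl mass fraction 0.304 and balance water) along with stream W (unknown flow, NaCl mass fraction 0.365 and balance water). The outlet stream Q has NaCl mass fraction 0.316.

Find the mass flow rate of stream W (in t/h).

Let W be the unknown flow. Total out = 1780 + W.
NaCl balance: 541.12 + 0.365·W = 0.316·(1780 + W)
(0.365 − 0.316)·W = 0.316×1780 − 541.12 = 21.36
W = 21.36 / 0.049 = 435.92 t/h

435.9 t/h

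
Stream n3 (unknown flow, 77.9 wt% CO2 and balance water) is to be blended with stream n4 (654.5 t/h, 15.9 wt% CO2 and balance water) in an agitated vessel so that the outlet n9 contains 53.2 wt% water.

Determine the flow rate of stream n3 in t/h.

650.3 t/h

Let n3 be the unknown flow. Total out = 654.5 + n3.
water balance: 550.43 + 0.221·n3 = 0.532·(654.5 + n3)
(0.221 − 0.532)·n3 = 0.532×654.5 − 550.43 = -202.24
n3 = -202.24 / -0.311 = 650.29 t/h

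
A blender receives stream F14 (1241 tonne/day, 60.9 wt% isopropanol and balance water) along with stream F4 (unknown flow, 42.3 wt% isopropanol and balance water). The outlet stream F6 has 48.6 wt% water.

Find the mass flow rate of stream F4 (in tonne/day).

1296 tonne/day

Let F4 be the unknown flow. Total out = 1241 + F4.
water balance: 485.23 + 0.577·F4 = 0.486·(1241 + F4)
(0.577 − 0.486)·F4 = 0.486×1241 − 485.23 = 117.89
F4 = 117.89 / 0.091 = 1295.5 tonne/day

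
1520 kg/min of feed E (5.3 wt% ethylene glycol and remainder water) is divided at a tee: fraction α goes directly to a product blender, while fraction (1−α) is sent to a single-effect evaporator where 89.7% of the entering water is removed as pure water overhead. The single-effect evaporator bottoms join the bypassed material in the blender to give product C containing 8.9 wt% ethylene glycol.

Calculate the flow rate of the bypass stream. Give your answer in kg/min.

796.2 kg/min

All 1520×0.053 = 80.56 kg/min of ethylene glycol reaches C, so C = 80.56/0.089 = 905.17 kg/min and vapour = 614.83 kg/min.
The evaporator receives (1−α)·1520 of feed at 0.947 water and removes 0.897 of that water:
0.897×0.947×(1−α)×1520 = 614.83
(1−α) = 614.83/1291.2 = 0.4762;  α = 0.5238.
Bypass flow = 0.5238×1520 = 796.21 kg/min.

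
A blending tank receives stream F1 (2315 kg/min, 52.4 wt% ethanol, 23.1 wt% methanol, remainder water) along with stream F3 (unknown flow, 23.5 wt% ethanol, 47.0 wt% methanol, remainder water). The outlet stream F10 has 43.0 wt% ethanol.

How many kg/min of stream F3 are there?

Let F3 be the unknown flow. Total out = 2315 + F3.
ethanol balance: 1213.1 + 0.235·F3 = 0.430·(2315 + F3)
(0.235 − 0.430)·F3 = 0.430×2315 − 1213.1 = -217.61
F3 = -217.61 / -0.195 = 1115.9 kg/min

1116 kg/min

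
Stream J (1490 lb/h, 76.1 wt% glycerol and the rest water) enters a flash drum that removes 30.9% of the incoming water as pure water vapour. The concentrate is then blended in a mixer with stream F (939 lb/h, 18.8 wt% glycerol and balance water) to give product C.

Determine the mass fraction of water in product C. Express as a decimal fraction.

0.435

Vapour removed = 0.309×0.239×1490 = 110.04 lb/h; concentrate = 1380 lb/h.
water reaching the mixer = 246.07 (from concentrate) + 939×0.812 = 1008.5 lb/h.
Product flow = 1380 + 939 = 2319 lb/h; water fraction = 0.435.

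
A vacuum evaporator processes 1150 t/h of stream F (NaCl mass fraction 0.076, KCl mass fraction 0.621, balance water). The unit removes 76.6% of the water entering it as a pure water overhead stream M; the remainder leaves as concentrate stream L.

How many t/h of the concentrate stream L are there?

883.1 t/h

water entering = 1150×0.303 = 348.45 t/h; overhead removed = 0.766×348.45 = 266.91 t/h.
Concentrate = 1150 − 266.91 = 883.09 t/h.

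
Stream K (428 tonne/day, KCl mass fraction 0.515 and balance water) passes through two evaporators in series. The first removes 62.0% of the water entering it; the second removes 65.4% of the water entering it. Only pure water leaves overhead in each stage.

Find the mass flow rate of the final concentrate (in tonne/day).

water in feed = 428×0.485 = 207.58 tonne/day.
After stage 1: water left = (1−0.620)×207.58 = 78.88; stream total = 299.3 tonne/day.
After stage 2: water left = (1−0.654)×78.88 = 27.293; final concentrate = 247.71 tonne/day.

247.7 tonne/day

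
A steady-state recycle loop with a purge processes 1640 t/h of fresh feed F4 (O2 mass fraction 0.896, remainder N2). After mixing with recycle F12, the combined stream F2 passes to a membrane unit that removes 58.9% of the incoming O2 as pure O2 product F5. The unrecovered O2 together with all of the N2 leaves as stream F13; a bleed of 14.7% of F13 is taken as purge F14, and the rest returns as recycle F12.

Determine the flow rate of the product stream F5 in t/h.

O2 in F2: m_A = 1640×0.896 + (1−0.147)·(1−0.589)·m_A, so m_A = 1469.4/0.6494 = 2262.7 t/h.
Product F5 = 0.589×2262.7 = 1332.7 t/h.

1333 t/h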